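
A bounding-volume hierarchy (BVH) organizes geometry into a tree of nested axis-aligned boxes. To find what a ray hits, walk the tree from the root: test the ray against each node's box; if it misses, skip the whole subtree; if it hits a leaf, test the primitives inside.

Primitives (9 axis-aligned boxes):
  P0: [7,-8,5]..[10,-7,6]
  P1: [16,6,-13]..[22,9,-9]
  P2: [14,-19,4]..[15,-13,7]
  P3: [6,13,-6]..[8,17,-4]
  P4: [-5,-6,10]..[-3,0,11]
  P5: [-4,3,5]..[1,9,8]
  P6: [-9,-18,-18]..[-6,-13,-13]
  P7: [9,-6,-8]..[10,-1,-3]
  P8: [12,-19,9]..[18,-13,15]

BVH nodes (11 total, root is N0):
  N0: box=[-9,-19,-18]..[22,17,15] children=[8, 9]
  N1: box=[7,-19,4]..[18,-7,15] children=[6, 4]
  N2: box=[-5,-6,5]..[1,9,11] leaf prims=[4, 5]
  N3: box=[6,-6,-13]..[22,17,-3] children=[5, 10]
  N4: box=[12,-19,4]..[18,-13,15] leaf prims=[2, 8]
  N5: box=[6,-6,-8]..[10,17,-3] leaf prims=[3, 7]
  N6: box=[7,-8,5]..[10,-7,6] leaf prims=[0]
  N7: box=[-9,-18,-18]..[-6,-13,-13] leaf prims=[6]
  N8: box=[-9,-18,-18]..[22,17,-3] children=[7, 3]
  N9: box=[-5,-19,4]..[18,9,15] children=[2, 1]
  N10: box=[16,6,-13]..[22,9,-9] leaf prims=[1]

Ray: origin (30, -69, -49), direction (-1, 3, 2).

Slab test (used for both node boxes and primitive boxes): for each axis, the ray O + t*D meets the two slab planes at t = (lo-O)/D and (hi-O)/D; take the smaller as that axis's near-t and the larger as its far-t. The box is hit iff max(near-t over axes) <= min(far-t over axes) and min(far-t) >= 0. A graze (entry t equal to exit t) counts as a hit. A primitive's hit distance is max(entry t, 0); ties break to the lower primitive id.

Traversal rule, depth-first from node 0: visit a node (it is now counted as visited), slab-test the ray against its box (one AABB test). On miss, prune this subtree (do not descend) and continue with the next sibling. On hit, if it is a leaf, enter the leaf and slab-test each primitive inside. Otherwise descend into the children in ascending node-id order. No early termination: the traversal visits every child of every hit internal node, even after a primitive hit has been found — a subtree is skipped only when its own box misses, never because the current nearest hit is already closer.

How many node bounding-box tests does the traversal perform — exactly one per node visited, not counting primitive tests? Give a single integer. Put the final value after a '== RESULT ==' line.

Trace the traversal:
N0 x:[8,39] y:[50/3,86/3] z:[31/2,32] -> hit [50/3,86/3], descend [8, 9]
  N8 x:[8,39] y:[17,86/3] z:[31/2,23] -> hit [17,23], descend [3, 7]
    N3 x:[8,24] y:[21,86/3] z:[18,23] -> hit [21,23], descend [5, 10]
      N5 x:[20,24] y:[21,86/3] z:[41/2,23] -> hit [21,23] leaf, test {P3(miss), P7@t=21}
      N10 x:[8,14] y:[25,26] z:[18,20] -> miss, prune
    N7 x:[36,39] y:[17,56/3] z:[31/2,18] -> miss, prune
  N9 x:[12,35] y:[50/3,26] z:[53/2,32] -> miss, prune

order=[0, 8, 3, 5, 10, 7, 9]  |boxes|=7  |leaves|=1  hit=P7

== RESULT ==
7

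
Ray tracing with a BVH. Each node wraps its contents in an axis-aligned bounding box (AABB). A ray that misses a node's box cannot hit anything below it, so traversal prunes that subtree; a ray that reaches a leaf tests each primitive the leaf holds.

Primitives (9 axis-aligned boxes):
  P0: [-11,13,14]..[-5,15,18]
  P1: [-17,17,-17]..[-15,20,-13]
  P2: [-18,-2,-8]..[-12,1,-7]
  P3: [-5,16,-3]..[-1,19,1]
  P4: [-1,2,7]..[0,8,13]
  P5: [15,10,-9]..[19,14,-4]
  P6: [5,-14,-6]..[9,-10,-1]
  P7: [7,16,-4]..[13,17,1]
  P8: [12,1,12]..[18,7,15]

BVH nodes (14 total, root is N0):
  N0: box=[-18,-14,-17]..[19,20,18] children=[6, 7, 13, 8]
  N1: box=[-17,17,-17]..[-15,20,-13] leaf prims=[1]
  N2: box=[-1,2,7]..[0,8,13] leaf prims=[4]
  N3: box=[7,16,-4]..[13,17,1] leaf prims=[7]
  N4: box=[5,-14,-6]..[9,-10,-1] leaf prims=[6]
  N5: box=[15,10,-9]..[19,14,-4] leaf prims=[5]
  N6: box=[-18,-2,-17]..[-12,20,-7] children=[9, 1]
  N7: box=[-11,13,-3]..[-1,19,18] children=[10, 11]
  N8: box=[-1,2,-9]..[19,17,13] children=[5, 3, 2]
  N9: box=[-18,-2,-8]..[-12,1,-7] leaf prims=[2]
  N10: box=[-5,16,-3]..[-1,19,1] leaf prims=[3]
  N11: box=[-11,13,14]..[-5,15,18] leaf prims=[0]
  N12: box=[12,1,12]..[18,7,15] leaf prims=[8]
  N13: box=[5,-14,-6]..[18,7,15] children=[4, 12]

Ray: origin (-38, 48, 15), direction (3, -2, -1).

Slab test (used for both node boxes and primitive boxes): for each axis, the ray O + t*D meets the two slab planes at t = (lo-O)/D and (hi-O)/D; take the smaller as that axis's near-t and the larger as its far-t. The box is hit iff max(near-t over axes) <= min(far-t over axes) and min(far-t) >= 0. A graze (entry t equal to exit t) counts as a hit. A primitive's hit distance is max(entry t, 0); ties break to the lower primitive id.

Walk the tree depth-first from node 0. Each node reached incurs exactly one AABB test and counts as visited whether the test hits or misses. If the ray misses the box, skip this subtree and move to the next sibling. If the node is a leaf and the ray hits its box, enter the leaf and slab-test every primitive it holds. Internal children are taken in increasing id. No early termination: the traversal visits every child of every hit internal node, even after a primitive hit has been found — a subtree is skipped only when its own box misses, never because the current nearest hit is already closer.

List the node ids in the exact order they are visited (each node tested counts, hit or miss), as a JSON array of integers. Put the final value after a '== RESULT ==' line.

Trace the traversal:
N0 x:[20/3,19] y:[14,31] z:[-3,32] -> hit [14,19], descend [6, 7, 8, 13]
  N6 x:[20/3,26/3] y:[14,25] z:[22,32] -> miss, prune
  N7 x:[9,37/3] y:[29/2,35/2] z:[-3,18] -> miss, prune
  N8 x:[37/3,19] y:[31/2,23] z:[2,24] -> hit [31/2,19], descend [2, 3, 5]
    N2 x:[37/3,38/3] y:[20,23] z:[2,8] -> miss, prune
    N3 x:[15,17] y:[31/2,16] z:[14,19] -> hit [31/2,16] leaf, test {P7@t=31/2}
    N5 x:[53/3,19] y:[17,19] z:[19,24] -> hit [19,19] leaf, test {P5@t=19}
  N13 x:[43/3,56/3] y:[41/2,31] z:[0,21] -> miss, prune

8 AABB tests over nodes [0, 6, 7, 8, 2, 3, 5, 13]; 2 leaves entered; closest P7.

== RESULT ==
[0, 6, 7, 8, 2, 3, 5, 13]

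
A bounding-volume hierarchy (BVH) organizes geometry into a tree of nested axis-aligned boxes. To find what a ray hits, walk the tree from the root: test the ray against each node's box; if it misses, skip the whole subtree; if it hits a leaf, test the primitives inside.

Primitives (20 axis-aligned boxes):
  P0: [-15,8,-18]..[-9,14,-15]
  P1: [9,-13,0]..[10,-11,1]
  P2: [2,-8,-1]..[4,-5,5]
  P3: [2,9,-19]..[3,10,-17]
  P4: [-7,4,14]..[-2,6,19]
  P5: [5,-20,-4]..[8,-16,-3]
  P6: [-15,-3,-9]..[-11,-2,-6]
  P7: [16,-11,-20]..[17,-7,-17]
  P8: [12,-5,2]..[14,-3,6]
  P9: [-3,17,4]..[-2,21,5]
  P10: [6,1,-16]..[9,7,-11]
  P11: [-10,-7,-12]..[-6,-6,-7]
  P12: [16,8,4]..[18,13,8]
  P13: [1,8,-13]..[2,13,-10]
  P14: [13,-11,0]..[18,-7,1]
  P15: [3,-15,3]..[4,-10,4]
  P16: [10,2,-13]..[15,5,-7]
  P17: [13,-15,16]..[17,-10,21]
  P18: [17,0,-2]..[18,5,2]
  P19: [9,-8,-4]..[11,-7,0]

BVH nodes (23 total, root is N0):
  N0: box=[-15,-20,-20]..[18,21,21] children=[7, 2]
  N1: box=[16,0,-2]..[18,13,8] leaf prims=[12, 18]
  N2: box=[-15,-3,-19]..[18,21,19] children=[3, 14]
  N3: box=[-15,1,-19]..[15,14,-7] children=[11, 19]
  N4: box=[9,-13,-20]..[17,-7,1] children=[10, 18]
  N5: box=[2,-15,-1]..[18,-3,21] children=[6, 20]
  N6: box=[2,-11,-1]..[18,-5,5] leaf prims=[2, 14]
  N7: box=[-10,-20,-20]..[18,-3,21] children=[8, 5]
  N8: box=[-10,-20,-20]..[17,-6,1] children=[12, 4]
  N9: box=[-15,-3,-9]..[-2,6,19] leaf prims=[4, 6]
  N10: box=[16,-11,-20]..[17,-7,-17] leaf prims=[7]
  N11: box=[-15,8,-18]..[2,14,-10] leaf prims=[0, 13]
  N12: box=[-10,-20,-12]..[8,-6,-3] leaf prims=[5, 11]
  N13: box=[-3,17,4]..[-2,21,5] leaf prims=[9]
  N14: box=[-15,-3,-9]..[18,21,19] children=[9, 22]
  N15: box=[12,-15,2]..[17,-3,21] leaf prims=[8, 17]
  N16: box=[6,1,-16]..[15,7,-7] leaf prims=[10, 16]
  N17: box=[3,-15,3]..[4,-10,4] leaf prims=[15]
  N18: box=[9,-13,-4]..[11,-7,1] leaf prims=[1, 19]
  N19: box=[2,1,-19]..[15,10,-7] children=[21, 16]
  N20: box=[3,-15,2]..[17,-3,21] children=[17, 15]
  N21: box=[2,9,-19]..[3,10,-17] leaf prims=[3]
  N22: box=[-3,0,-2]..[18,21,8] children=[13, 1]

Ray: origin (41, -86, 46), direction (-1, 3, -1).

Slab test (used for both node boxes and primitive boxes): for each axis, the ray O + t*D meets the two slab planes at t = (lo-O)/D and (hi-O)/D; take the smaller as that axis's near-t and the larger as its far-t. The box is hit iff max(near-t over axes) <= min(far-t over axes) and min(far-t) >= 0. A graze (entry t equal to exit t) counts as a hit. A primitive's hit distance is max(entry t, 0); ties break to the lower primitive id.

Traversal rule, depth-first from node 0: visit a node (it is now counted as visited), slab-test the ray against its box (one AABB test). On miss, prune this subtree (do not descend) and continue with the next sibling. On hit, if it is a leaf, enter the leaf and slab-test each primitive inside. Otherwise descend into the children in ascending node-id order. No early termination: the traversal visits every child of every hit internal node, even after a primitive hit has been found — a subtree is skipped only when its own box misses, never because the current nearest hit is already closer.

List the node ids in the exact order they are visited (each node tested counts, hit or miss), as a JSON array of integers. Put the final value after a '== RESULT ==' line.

Traverse from the root:
N0 x:[23,56] y:[22,107/3] z:[25,66] -> hit [25,107/3], descend [2, 7]
  N2 x:[23,56] y:[83/3,107/3] z:[27,65] -> hit [83/3,107/3], descend [3, 14]
    N3 x:[26,56] y:[29,100/3] z:[53,65] -> miss, prune
    N14 x:[23,56] y:[83/3,107/3] z:[27,55] -> hit [83/3,107/3], descend [9, 22]
      N9 x:[43,56] y:[83/3,92/3] z:[27,55] -> miss, prune
      N22 x:[23,44] y:[86/3,107/3] z:[38,48] -> miss, prune
  N7 x:[23,51] y:[22,83/3] z:[25,66] -> hit [25,83/3], descend [5, 8]
    N5 x:[23,39] y:[71/3,83/3] z:[25,47] -> hit [25,83/3], descend [6, 20]
      N6 x:[23,39] y:[25,27] z:[41,47] -> miss, prune
      N20 x:[24,38] y:[71/3,83/3] z:[25,44] -> hit [25,83/3], descend [15, 17]
        N15 x:[24,29] y:[71/3,83/3] z:[25,44] -> hit [25,83/3] leaf, test {P8(miss), P17@t=25}
        N17 x:[37,38] y:[71/3,76/3] z:[42,43] -> miss, prune
    N8 x:[24,51] y:[22,80/3] z:[45,66] -> miss, prune

order=[0, 2, 3, 14, 9, 22, 7, 5, 6, 20, 15, 17, 8]  |boxes|=13  |leaves|=1  hit=P17

== RESULT ==
[0, 2, 3, 14, 9, 22, 7, 5, 6, 20, 15, 17, 8]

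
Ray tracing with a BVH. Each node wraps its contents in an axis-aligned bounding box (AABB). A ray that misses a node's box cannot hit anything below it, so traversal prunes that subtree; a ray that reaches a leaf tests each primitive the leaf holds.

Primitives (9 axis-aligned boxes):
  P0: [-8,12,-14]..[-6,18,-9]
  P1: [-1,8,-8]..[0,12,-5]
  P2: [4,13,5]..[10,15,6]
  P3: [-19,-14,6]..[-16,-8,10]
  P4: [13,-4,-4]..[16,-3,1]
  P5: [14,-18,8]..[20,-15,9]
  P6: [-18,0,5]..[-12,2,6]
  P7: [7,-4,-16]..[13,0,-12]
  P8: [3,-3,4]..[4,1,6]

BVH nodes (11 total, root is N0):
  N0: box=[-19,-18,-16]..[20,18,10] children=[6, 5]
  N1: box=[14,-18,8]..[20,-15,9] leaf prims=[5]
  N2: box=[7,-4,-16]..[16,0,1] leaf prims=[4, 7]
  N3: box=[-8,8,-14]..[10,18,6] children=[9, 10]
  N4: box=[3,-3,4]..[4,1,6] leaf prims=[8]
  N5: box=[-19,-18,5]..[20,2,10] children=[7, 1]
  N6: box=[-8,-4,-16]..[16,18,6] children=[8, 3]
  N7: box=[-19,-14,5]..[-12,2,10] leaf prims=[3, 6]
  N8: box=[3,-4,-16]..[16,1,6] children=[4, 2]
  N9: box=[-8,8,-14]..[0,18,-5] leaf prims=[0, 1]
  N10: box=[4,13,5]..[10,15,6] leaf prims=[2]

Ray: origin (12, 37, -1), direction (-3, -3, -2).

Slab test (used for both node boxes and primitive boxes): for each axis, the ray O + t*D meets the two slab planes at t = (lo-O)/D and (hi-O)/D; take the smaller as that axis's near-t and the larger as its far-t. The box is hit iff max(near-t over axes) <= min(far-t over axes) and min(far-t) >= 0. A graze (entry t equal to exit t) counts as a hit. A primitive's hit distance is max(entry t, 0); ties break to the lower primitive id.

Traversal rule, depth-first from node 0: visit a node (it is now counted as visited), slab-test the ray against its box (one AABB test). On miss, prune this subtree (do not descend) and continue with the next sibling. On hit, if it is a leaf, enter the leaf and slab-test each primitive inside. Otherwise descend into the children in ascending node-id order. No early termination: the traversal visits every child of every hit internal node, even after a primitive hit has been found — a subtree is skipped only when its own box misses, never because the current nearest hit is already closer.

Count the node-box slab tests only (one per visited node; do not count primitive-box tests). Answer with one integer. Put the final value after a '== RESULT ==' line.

Traverse from the root:
N0 x:[-8/3,31/3] y:[19/3,55/3] z:[-11/2,15/2] -> hit [19/3,15/2], descend [5, 6]
  N5 x:[-8/3,31/3] y:[35/3,55/3] z:[-11/2,-3] -> miss, prune
  N6 x:[-4/3,20/3] y:[19/3,41/3] z:[-7/2,15/2] -> hit [19/3,20/3], descend [3, 8]
    N3 x:[2/3,20/3] y:[19/3,29/3] z:[-7/2,13/2] -> hit [19/3,13/2], descend [9, 10]
      N9 x:[4,20/3] y:[19/3,29/3] z:[2,13/2] -> hit [19/3,13/2] leaf, test {P0@t=19/3, P1(miss)}
      N10 x:[2/3,8/3] y:[22/3,8] z:[-7/2,-3] -> miss, prune
    N8 x:[-4/3,3] y:[12,41/3] z:[-7/2,15/2] -> miss, prune

order=[0, 5, 6, 3, 9, 10, 8]  |boxes|=7  |leaves|=1  hit=P0

== RESULT ==
7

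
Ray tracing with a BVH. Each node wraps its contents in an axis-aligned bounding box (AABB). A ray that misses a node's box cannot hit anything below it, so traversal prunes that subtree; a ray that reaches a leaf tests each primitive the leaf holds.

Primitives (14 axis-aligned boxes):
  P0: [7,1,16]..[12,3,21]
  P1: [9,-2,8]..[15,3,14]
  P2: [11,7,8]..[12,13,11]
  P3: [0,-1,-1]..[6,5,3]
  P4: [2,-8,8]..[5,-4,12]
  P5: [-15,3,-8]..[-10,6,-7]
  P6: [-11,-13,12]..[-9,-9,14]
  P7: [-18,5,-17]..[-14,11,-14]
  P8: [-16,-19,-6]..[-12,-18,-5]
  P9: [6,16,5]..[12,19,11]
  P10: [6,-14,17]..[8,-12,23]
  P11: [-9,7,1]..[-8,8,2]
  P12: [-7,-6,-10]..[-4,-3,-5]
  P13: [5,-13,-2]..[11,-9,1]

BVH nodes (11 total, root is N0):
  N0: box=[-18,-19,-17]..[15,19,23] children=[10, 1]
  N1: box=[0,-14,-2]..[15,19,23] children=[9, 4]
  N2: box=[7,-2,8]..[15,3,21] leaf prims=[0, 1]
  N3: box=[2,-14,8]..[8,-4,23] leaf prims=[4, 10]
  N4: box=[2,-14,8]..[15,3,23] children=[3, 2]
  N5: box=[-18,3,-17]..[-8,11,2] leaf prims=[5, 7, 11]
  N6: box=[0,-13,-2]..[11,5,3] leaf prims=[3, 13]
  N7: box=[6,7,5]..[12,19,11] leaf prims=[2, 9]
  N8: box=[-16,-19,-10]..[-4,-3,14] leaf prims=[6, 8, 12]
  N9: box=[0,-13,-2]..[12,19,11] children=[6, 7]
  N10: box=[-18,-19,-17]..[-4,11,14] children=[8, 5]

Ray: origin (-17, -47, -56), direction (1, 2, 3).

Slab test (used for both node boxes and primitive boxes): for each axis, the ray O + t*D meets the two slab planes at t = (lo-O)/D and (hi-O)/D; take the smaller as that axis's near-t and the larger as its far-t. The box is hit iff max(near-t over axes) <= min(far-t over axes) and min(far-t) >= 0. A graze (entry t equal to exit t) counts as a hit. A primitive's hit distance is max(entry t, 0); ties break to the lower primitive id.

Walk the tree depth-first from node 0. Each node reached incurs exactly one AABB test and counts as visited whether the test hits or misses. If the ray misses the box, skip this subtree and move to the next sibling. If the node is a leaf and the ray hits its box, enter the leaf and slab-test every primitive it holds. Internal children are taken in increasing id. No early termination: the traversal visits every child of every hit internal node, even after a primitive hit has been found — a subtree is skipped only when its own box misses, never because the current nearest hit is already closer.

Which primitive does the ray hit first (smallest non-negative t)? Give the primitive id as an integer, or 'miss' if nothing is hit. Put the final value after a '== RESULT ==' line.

Traverse from the root:
N0 x:[-1,32] y:[14,33] z:[13,79/3] -> hit [14,79/3], descend [1, 10]
  N1 x:[17,32] y:[33/2,33] z:[18,79/3] -> hit [18,79/3], descend [4, 9]
    N4 x:[19,32] y:[33/2,25] z:[64/3,79/3] -> hit [64/3,25], descend [2, 3]
      N2 x:[24,32] y:[45/2,25] z:[64/3,77/3] -> hit [24,25] leaf, test {P0@t=24, P1(miss)}
      N3 x:[19,25] y:[33/2,43/2] z:[64/3,79/3] -> hit [64/3,43/2] leaf, test {P4@t=64/3, P10(miss)}
    N9 x:[17,29] y:[17,33] z:[18,67/3] -> hit [18,67/3], descend [6, 7]
      N6 x:[17,28] y:[17,26] z:[18,59/3] -> hit [18,59/3] leaf, test {P3(miss), P13(miss)}
      N7 x:[23,29] y:[27,33] z:[61/3,67/3] -> miss, prune
  N10 x:[-1,13] y:[14,29] z:[13,70/3] -> miss, prune

Summary -> nodes [0, 1, 4, 2, 3, 9, 6, 7, 10]; box-tests=9; leaf-entries=3; first=P4

== RESULT ==
4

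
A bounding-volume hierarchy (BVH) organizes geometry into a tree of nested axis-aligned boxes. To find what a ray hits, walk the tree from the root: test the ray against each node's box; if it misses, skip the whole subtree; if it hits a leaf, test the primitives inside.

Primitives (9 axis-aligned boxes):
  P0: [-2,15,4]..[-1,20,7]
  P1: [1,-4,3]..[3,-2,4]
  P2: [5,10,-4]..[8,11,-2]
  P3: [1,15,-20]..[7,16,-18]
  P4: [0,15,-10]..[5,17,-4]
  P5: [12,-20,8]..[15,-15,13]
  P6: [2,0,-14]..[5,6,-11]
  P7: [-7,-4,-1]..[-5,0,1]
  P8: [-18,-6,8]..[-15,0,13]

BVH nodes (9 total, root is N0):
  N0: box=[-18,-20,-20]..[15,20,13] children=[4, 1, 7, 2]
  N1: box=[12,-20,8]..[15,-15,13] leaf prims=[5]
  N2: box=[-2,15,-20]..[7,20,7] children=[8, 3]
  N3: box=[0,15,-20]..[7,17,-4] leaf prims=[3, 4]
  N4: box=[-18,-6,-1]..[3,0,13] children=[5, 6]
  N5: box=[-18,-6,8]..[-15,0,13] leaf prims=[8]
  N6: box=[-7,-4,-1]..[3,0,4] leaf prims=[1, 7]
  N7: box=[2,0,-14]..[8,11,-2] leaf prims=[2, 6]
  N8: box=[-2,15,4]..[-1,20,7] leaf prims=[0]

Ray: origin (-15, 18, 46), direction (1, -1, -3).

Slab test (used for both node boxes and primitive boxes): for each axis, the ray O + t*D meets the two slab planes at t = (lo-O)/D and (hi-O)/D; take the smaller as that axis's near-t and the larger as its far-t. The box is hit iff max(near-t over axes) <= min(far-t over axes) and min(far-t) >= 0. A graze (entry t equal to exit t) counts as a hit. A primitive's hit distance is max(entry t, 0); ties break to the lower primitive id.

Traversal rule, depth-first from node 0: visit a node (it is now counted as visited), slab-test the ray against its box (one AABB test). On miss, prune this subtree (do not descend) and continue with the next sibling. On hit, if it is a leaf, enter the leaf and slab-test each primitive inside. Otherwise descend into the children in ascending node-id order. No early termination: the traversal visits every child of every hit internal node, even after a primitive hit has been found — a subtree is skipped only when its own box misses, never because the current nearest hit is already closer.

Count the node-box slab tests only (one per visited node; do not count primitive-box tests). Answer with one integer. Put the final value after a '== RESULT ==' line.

Walk:
N0 x:[-3,30] y:[-2,38] z:[11,22] -> hit [11,22], descend [1, 2, 4, 7]
  N1 x:[27,30] y:[33,38] z:[11,38/3] -> miss, prune
  N2 x:[13,22] y:[-2,3] z:[13,22] -> miss, prune
  N4 x:[-3,18] y:[18,24] z:[11,47/3] -> miss, prune
  N7 x:[17,23] y:[7,18] z:[16,20] -> hit [17,18] leaf, test {P2(miss), P6(miss)}

5 AABB tests over nodes [0, 1, 2, 4, 7]; 1 leaf entered; closest miss.

== RESULT ==
5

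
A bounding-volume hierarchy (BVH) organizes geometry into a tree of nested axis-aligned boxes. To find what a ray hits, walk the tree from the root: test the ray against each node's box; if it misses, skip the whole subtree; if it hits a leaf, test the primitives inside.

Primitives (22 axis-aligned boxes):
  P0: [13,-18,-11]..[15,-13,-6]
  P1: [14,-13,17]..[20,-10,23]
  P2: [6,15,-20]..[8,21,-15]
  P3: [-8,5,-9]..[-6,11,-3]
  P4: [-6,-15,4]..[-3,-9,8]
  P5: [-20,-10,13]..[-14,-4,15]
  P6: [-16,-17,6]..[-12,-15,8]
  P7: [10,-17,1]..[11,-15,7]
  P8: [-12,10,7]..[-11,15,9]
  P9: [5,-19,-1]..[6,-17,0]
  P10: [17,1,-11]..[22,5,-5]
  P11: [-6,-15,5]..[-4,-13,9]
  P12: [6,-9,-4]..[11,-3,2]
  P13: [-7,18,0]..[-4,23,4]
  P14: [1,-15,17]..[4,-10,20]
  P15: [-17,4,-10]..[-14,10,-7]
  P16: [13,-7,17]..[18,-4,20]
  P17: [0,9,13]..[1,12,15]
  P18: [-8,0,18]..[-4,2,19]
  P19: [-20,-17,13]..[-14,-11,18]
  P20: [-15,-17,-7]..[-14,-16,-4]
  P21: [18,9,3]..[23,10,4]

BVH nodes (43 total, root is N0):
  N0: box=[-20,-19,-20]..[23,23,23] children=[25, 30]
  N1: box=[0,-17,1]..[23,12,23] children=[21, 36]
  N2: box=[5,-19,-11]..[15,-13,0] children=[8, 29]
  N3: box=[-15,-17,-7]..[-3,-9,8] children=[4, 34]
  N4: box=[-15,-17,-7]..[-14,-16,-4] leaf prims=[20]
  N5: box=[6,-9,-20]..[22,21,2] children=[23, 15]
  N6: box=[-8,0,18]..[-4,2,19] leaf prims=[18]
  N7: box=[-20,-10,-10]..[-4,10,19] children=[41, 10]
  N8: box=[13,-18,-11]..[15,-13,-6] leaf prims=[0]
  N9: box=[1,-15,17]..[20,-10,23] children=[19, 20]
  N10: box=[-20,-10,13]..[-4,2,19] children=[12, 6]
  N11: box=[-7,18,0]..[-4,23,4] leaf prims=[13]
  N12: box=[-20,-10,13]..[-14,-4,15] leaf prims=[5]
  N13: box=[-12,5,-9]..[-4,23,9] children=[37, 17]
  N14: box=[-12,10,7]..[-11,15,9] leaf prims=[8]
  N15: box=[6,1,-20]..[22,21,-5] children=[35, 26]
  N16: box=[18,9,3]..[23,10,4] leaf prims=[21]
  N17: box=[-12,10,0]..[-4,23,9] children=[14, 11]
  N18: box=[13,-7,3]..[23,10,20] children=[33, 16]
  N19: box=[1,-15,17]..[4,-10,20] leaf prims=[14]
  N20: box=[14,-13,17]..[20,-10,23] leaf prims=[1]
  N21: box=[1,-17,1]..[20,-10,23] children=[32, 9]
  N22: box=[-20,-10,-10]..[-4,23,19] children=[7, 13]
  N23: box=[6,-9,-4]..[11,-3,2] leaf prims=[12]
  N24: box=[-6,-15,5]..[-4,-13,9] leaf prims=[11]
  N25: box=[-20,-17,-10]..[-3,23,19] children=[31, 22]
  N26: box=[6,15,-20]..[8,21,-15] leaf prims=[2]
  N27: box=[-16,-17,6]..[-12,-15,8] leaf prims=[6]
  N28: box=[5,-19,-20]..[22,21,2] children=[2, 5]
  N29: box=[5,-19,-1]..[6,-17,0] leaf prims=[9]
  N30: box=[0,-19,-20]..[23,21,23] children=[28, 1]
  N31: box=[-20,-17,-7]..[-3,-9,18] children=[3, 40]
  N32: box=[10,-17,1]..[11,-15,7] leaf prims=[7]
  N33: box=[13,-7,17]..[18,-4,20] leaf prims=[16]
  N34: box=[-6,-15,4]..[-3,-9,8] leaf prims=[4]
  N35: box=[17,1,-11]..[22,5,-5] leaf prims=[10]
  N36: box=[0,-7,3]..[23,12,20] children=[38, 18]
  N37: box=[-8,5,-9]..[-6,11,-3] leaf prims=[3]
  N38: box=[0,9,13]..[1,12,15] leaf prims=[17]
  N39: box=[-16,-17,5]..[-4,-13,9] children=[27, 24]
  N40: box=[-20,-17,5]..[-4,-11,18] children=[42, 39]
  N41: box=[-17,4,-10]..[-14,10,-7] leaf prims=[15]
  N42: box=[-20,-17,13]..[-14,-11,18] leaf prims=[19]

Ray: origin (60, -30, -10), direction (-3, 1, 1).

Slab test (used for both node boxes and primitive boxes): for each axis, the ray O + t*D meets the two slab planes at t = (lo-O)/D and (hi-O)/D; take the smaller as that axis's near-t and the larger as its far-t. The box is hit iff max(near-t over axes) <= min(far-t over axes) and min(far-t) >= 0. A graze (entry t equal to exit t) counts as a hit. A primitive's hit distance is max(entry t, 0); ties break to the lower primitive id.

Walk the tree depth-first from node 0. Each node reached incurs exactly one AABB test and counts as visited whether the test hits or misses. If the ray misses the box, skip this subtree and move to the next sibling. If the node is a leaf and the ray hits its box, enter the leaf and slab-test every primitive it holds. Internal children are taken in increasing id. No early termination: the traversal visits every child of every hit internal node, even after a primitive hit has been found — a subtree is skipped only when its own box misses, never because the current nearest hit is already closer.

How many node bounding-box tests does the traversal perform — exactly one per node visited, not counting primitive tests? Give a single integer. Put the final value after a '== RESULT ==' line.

Trace the traversal:
N0 x:[37/3,80/3] y:[11,53] z:[-10,33] -> hit [37/3,80/3], descend [25, 30]
  N25 x:[21,80/3] y:[13,53] z:[0,29] -> hit [21,80/3], descend [22, 31]
    N22 x:[64/3,80/3] y:[20,53] z:[0,29] -> hit [64/3,80/3], descend [7, 13]
      N7 x:[64/3,80/3] y:[20,40] z:[0,29] -> hit [64/3,80/3], descend [10, 41]
        N10 x:[64/3,80/3] y:[20,32] z:[23,29] -> hit [23,80/3], descend [6, 12]
          N6 x:[64/3,68/3] y:[30,32] z:[28,29] -> miss, prune
          N12 x:[74/3,80/3] y:[20,26] z:[23,25] -> hit [74/3,25] leaf, test {P5@t=74/3}
        N41 x:[74/3,77/3] y:[34,40] z:[0,3] -> miss, prune
      N13 x:[64/3,24] y:[35,53] z:[1,19] -> miss, prune
    N31 x:[21,80/3] y:[13,21] z:[3,28] -> hit [21,21], descend [3, 40]
      N3 x:[21,25] y:[13,21] z:[3,18] -> miss, prune
      N40 x:[64/3,80/3] y:[13,19] z:[15,28] -> miss, prune
  N30 x:[37/3,20] y:[11,51] z:[-10,33] -> hit [37/3,20], descend [1, 28]
    N1 x:[37/3,20] y:[13,42] z:[11,33] -> hit [13,20], descend [21, 36]
      N21 x:[40/3,59/3] y:[13,20] z:[11,33] -> hit [40/3,59/3], descend [9, 32]
        N9 x:[40/3,59/3] y:[15,20] z:[27,33] -> miss, prune
        N32 x:[49/3,50/3] y:[13,15] z:[11,17] -> miss, prune
      N36 x:[37/3,20] y:[23,42] z:[13,30] -> miss, prune
    N28 x:[38/3,55/3] y:[11,51] z:[-10,12] -> miss, prune

Summary -> nodes [0, 25, 22, 7, 10, 6, 12, 41, 13, 31, 3, 40, 30, 1, 21, 9, 32, 36, 28]; box-tests=19; leaf-entries=1; first=P5

== RESULT ==
19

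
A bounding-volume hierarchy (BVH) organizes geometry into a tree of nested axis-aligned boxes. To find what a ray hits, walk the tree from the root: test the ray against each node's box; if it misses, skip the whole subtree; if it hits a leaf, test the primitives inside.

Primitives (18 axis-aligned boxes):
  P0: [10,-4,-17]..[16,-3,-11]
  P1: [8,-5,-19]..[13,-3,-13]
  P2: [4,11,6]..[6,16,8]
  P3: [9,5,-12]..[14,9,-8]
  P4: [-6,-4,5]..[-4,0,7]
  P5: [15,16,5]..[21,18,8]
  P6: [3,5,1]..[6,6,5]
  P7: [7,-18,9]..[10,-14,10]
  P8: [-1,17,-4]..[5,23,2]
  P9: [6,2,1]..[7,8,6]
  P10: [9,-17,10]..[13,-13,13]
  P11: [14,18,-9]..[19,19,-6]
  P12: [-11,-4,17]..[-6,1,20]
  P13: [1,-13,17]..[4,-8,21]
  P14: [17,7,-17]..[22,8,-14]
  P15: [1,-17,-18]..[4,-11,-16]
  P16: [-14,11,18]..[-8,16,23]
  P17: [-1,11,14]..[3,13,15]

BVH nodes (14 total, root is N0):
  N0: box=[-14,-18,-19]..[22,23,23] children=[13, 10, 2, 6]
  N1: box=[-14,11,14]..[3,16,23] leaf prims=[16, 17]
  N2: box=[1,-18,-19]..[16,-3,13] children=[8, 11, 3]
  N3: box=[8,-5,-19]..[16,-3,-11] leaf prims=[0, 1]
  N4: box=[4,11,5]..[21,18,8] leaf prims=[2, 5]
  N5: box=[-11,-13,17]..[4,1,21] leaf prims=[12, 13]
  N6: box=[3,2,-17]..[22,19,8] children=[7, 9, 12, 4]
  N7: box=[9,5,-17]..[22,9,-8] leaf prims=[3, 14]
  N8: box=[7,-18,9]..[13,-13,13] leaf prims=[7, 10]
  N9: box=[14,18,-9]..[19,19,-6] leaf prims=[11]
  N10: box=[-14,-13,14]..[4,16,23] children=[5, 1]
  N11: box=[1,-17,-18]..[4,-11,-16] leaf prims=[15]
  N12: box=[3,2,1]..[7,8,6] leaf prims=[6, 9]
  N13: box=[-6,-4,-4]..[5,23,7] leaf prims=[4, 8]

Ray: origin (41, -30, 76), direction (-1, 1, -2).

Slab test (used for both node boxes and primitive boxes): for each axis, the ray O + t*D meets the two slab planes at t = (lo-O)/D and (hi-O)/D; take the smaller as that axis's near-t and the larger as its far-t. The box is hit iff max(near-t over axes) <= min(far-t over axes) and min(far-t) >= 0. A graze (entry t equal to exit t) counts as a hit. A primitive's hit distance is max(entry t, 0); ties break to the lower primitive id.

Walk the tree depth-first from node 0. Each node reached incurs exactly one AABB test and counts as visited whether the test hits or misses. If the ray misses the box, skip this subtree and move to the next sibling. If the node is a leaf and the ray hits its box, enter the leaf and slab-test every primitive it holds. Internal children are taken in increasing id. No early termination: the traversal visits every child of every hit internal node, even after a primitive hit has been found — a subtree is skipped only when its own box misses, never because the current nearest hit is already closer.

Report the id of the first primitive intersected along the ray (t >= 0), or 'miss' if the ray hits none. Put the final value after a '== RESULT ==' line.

Trace the traversal:
N0 x:[19,55] y:[12,53] z:[53/2,95/2] -> hit [53/2,95/2], descend [2, 6, 10, 13]
  N2 x:[25,40] y:[12,27] z:[63/2,95/2] -> miss, prune
  N6 x:[19,38] y:[32,49] z:[34,93/2] -> hit [34,38], descend [4, 7, 9, 12]
    N4 x:[20,37] y:[41,48] z:[34,71/2] -> miss, prune
    N7 x:[19,32] y:[35,39] z:[42,93/2] -> miss, prune
    N9 x:[22,27] y:[48,49] z:[41,85/2] -> miss, prune
    N12 x:[34,38] y:[32,38] z:[35,75/2] -> hit [35,75/2] leaf, test {P6@t=71/2, P9@t=35}
  N10 x:[37,55] y:[17,46] z:[53/2,31] -> miss, prune
  N13 x:[36,47] y:[26,53] z:[69/2,40] -> hit [36,40] leaf, test {P4(miss), P8(miss)}

9 AABB tests over nodes [0, 2, 6, 4, 7, 9, 12, 10, 13]; 2 leaves entered; closest P9.

== RESULT ==
9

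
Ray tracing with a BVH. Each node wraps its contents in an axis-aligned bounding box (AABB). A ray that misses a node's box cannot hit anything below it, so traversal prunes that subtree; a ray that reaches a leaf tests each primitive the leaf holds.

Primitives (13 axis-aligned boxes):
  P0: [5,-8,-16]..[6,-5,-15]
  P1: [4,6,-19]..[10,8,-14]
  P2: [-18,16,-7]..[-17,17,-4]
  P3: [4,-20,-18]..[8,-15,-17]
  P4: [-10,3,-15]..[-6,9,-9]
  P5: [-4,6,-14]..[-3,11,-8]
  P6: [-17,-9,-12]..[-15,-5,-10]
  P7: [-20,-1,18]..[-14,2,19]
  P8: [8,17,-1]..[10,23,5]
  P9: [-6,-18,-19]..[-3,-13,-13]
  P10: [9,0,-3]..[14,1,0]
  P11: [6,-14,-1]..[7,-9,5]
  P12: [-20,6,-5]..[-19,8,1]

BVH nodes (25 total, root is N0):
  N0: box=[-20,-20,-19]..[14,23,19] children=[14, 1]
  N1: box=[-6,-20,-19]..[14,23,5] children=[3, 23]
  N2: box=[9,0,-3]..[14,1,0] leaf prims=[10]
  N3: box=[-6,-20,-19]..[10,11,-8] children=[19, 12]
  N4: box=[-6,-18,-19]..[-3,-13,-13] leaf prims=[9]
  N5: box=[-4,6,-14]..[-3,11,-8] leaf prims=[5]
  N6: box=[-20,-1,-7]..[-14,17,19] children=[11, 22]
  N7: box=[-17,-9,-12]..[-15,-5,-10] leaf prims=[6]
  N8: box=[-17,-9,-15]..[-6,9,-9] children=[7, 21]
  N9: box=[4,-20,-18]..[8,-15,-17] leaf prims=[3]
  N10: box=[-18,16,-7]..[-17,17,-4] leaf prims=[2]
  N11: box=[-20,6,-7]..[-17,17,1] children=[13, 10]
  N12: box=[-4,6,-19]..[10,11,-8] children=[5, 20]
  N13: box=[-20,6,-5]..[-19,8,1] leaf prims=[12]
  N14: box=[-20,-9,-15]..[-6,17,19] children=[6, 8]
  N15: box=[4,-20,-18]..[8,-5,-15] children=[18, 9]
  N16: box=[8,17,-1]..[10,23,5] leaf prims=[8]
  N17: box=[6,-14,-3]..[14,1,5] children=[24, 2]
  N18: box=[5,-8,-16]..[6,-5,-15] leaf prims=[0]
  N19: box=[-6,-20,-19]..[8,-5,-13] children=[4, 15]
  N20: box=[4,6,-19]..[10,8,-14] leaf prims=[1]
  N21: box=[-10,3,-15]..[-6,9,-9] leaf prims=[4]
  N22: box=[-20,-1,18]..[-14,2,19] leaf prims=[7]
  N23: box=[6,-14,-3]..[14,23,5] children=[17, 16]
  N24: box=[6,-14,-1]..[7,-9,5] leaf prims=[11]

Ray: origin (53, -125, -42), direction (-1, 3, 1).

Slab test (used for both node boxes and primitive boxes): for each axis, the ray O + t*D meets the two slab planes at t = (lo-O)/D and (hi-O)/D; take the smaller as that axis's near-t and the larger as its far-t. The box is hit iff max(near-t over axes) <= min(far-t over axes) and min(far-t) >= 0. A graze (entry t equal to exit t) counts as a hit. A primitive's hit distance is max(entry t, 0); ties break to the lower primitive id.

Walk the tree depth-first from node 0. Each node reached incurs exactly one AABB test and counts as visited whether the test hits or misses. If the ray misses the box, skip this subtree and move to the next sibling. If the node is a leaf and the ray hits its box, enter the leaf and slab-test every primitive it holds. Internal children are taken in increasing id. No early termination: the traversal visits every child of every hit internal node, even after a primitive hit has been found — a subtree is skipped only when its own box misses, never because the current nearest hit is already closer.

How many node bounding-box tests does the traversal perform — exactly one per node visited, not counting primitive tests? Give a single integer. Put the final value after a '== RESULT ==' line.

Walk:
N0 x:[39,73] y:[35,148/3] z:[23,61] -> hit [39,148/3], descend [1, 14]
  N1 x:[39,59] y:[35,148/3] z:[23,47] -> hit [39,47], descend [3, 23]
    N3 x:[43,59] y:[35,136/3] z:[23,34] -> miss, prune
    N23 x:[39,47] y:[37,148/3] z:[39,47] -> hit [39,47], descend [16, 17]
      N16 x:[43,45] y:[142/3,148/3] z:[41,47] -> miss, prune
      N17 x:[39,47] y:[37,42] z:[39,47] -> hit [39,42], descend [2, 24]
        N2 x:[39,44] y:[125/3,42] z:[39,42] -> hit [125/3,42] leaf, test {P10@t=125/3}
        N24 x:[46,47] y:[37,116/3] z:[41,47] -> miss, prune
  N14 x:[59,73] y:[116/3,142/3] z:[27,61] -> miss, prune

order=[0, 1, 3, 23, 16, 17, 2, 24, 14]  |boxes|=9  |leaves|=1  hit=P10

== RESULT ==
9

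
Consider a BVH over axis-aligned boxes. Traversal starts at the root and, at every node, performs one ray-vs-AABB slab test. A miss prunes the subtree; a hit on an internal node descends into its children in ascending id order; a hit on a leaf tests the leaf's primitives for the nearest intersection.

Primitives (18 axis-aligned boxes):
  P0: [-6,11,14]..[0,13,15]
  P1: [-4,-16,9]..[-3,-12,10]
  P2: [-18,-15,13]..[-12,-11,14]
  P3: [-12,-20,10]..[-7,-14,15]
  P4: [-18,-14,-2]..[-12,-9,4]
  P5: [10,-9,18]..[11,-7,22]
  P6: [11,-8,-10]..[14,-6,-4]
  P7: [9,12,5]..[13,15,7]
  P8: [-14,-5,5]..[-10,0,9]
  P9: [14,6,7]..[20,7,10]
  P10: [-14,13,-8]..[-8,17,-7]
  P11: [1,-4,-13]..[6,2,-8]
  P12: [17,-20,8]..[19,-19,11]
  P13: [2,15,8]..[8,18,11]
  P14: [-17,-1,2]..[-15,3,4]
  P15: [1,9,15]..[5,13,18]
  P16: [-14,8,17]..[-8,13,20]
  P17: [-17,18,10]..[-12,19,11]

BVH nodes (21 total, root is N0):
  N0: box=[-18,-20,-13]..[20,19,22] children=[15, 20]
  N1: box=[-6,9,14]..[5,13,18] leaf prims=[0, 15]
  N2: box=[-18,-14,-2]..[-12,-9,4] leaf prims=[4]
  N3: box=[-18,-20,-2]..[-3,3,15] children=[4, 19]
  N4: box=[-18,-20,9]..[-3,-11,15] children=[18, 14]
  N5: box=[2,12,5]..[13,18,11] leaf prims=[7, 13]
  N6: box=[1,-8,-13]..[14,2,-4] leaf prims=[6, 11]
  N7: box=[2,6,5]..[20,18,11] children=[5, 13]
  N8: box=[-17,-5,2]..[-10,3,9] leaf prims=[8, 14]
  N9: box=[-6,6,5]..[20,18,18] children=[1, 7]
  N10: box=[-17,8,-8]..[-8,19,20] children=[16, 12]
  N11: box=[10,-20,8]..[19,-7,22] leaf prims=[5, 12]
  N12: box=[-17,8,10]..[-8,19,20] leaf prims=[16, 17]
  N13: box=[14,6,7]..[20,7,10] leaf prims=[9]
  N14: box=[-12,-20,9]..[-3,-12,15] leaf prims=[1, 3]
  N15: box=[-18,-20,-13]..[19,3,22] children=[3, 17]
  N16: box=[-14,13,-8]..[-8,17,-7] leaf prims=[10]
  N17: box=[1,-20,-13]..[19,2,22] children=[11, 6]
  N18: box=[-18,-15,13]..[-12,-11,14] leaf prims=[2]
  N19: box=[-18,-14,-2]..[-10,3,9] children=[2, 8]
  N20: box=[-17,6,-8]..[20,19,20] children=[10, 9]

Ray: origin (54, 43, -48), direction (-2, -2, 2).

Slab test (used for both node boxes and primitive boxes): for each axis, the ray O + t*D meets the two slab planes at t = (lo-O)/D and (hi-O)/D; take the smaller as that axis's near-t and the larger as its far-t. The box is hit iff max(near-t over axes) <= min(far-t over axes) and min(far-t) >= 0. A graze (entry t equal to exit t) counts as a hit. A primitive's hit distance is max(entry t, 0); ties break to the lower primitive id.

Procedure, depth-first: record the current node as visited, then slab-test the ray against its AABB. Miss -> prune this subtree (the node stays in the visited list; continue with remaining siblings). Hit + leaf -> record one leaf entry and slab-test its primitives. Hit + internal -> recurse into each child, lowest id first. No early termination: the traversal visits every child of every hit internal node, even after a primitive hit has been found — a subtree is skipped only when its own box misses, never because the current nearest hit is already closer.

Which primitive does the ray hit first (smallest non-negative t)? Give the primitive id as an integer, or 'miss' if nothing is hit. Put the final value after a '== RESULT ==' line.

Trace the traversal:
N0 x:[17,36] y:[12,63/2] z:[35/2,35] -> hit [35/2,63/2], descend [15, 20]
  N15 x:[35/2,36] y:[20,63/2] z:[35/2,35] -> hit [20,63/2], descend [3, 17]
    N3 x:[57/2,36] y:[20,63/2] z:[23,63/2] -> hit [57/2,63/2], descend [4, 19]
      N4 x:[57/2,36] y:[27,63/2] z:[57/2,63/2] -> hit [57/2,63/2], descend [14, 18]
        N14 x:[57/2,33] y:[55/2,63/2] z:[57/2,63/2] -> hit [57/2,63/2] leaf, test {P1@t=57/2, P3@t=61/2}
        N18 x:[33,36] y:[27,29] z:[61/2,31] -> miss, prune
      N19 x:[32,36] y:[20,57/2] z:[23,57/2] -> miss, prune
    N17 x:[35/2,53/2] y:[41/2,63/2] z:[35/2,35] -> hit [41/2,53/2], descend [6, 11]
      N6 x:[20,53/2] y:[41/2,51/2] z:[35/2,22] -> hit [41/2,22] leaf, test {P6(miss), P11(miss)}
      N11 x:[35/2,22] y:[25,63/2] z:[28,35] -> miss, prune
  N20 x:[17,71/2] y:[12,37/2] z:[20,34] -> miss, prune

Visited [0, 15, 3, 4, 14, 18, 19, 17, 6, 11, 20]. Tests: 11 box, 2 leaf. Nearest: P1.

== RESULT ==
1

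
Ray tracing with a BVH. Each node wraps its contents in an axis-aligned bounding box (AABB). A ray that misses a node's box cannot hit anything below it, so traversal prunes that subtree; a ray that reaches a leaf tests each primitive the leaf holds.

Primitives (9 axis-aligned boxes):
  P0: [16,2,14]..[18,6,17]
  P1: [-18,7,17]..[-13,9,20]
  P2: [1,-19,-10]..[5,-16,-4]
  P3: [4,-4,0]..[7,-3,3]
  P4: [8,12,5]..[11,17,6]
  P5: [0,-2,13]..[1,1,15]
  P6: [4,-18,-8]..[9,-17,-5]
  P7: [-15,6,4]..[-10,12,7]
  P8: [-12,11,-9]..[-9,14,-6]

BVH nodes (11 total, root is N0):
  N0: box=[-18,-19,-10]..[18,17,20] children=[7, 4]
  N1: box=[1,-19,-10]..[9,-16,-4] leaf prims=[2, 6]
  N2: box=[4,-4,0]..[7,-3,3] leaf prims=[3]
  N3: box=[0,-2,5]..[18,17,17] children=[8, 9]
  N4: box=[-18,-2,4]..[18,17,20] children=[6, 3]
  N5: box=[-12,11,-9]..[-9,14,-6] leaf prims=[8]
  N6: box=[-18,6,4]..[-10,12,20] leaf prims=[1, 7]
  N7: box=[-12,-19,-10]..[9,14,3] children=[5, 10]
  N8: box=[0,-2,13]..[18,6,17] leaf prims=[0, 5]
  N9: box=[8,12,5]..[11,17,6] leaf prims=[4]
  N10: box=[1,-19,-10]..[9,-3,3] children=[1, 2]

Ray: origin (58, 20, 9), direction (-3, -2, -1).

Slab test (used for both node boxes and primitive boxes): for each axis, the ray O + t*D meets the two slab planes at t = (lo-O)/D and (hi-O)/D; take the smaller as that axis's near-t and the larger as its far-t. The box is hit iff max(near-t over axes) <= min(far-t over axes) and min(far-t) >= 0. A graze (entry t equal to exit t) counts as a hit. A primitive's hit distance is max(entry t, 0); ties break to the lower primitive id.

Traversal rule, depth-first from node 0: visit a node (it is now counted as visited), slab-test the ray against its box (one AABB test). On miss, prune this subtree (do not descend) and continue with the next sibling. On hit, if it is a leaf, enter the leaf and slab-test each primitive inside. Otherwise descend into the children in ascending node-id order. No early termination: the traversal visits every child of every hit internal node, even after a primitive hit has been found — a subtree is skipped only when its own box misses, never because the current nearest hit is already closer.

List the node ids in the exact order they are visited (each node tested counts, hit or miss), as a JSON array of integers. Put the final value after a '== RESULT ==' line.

Walk:
N0 x:[40/3,76/3] y:[3/2,39/2] z:[-11,19] -> hit [40/3,19], descend [4, 7]
  N4 x:[40/3,76/3] y:[3/2,11] z:[-11,5] -> miss, prune
  N7 x:[49/3,70/3] y:[3,39/2] z:[6,19] -> hit [49/3,19], descend [5, 10]
    N5 x:[67/3,70/3] y:[3,9/2] z:[15,18] -> miss, prune
    N10 x:[49/3,19] y:[23/2,39/2] z:[6,19] -> hit [49/3,19], descend [1, 2]
      N1 x:[49/3,19] y:[18,39/2] z:[13,19] -> hit [18,19] leaf, test {P2@t=18, P6(miss)}
      N2 x:[17,18] y:[23/2,12] z:[6,9] -> miss, prune

Visited [0, 4, 7, 5, 10, 1, 2]. Tests: 7 box, 1 leaf. Nearest: P2.

== RESULT ==
[0, 4, 7, 5, 10, 1, 2]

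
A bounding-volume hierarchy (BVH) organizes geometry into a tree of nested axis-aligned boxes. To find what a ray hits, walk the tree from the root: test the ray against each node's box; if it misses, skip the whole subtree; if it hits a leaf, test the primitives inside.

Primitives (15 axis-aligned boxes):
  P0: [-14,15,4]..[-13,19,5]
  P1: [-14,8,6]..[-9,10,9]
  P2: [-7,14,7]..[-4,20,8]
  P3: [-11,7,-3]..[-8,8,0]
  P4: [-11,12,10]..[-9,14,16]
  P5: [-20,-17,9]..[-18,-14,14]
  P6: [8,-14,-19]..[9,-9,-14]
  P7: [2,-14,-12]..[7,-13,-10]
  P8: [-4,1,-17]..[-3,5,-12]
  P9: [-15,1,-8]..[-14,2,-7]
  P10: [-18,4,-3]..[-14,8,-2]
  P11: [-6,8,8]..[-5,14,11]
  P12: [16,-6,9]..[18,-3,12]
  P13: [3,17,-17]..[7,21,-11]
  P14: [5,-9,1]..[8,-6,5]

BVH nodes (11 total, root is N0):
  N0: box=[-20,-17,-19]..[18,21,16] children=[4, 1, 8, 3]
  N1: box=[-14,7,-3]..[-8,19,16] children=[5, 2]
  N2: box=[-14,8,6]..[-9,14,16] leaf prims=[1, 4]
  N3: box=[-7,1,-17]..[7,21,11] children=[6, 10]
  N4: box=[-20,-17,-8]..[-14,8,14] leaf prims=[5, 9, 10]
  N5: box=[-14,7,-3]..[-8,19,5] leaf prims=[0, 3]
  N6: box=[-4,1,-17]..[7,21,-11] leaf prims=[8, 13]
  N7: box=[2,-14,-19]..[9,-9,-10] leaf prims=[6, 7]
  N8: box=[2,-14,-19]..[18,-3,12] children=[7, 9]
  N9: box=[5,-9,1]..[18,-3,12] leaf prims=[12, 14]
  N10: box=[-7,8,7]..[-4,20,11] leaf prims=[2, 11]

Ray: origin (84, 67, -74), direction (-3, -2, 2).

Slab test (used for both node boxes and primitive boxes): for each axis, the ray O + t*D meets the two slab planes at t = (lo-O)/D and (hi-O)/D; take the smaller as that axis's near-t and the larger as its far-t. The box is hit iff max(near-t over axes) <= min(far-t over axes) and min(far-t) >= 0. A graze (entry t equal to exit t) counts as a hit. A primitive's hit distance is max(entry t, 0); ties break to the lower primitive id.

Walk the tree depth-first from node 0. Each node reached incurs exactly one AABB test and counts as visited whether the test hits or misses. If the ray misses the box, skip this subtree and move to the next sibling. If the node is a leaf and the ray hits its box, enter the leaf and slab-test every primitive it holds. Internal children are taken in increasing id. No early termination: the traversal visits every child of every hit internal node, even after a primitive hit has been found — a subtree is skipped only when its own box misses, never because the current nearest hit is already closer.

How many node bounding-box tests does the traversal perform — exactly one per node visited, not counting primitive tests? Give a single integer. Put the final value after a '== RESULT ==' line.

Trace the traversal:
N0 x:[22,104/3] y:[23,42] z:[55/2,45] -> hit [55/2,104/3], descend [1, 3, 4, 8]
  N1 x:[92/3,98/3] y:[24,30] z:[71/2,45] -> miss, prune
  N3 x:[77/3,91/3] y:[23,33] z:[57/2,85/2] -> hit [57/2,91/3], descend [6, 10]
    N6 x:[77/3,88/3] y:[23,33] z:[57/2,63/2] -> hit [57/2,88/3] leaf, test {P8(miss), P13(miss)}
    N10 x:[88/3,91/3] y:[47/2,59/2] z:[81/2,85/2] -> miss, prune
  N4 x:[98/3,104/3] y:[59/2,42] z:[33,44] -> hit [33,104/3] leaf, test {P5(miss), P9@t=33, P10(miss)}
  N8 x:[22,82/3] y:[35,81/2] z:[55/2,43] -> miss, prune

Summary -> nodes [0, 1, 3, 6, 10, 4, 8]; box-tests=7; leaf-entries=2; first=P9

== RESULT ==
7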